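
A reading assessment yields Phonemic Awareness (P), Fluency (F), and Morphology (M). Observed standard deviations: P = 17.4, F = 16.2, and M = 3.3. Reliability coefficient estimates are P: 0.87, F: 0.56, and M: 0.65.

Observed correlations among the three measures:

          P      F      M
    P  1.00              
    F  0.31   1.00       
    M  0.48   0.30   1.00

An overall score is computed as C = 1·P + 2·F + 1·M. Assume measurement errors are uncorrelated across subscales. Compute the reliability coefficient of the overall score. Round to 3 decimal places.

0.724

Var(C) = 17.4² + 2²·16.2² + 3.3² + 2·[2·17.4·16.2·0.31 + 17.4·3.3·0.48 + 2·16.2·3.3·0.30] = 1363.41 + 468.806 = 1832.22.
Because errors are independent across components, Cov(Tᵢ,Tⱼ) = Cov(Xᵢ,Xⱼ); the off-diagonal part of the true-score variance is the same as above.
True-score variance = [17.4²·0.87 + 2²·16.2²·0.56 + 3.3²·0.65] + 468.806 = 858.345 + 468.806 = 1327.15.
Reliability = 1327.15 / 1832.22 = 0.724.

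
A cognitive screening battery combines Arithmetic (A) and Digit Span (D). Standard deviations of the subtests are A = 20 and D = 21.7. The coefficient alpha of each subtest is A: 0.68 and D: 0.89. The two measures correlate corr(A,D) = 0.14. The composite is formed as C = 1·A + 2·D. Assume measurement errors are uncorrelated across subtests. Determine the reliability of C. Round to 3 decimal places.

0.867

Var(C) = 20² + 2²·21.7² + 2·[2·20·21.7·0.14] = 2283.56 + 243.04 = 2526.6.
Because errors are independent across components, Cov(Tᵢ,Tⱼ) = Cov(Xᵢ,Xⱼ); the off-diagonal part of the true-score variance is the same as above.
True-score variance = [20²·0.68 + 2²·21.7²·0.89] + 243.04 = 1948.37 + 243.04 = 2191.41.
Reliability = 2191.41 / 2526.6 = 0.867.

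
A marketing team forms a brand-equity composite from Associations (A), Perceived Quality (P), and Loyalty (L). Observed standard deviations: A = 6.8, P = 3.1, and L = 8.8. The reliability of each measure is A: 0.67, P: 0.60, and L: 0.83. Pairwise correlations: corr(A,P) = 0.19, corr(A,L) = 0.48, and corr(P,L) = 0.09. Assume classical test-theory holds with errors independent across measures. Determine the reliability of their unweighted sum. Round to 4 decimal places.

0.8416

Var(A+P+L) = 6.8² + 3.1² + 8.8² + 2·[6.8·3.1·0.19 + 6.8·8.8·0.48 + 3.1·8.8·0.09] = 133.29 + 70.3672 = 203.657.
Because errors are independent across components, Cov(Tᵢ,Tⱼ) = Cov(Xᵢ,Xⱼ); the off-diagonal part of the true-score variance is the same as above.
True-score variance = [6.8²·0.67 + 3.1²·0.60 + 8.8²·0.83] + 70.3672 = 101.022 + 70.3672 = 171.389.
Reliability = 171.389 / 203.657 = 0.8416.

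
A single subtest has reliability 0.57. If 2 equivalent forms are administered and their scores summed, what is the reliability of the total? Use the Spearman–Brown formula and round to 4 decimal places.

0.7261

ρ_k = kρ / (1 + (k−1)ρ) = 2·0.57 / (1 + 1·0.57) = 1.140 / 1.570 = 0.7261.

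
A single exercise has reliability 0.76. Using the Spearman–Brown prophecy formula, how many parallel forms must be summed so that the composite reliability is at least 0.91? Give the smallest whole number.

k ≥ ρ*(1−ρ₁)/(ρ₁(1−ρ*)) = 0.91·0.24 / (0.76·0.09) = 3.193.
Smallest integer k = 4.

4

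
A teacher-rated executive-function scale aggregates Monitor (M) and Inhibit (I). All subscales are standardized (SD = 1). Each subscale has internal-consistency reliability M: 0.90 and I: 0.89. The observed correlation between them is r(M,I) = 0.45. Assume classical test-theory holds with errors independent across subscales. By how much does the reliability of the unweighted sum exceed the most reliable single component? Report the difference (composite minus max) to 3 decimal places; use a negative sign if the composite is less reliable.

Var(sum) = 2 + 0.9 = 2.9; true-score variance = 1.79 + 0.9 = 2.69; composite reliability = 0.9276.
Max component reliability = 0.9000.
Difference = 0.9276 − 0.9000 = 0.028.

0.028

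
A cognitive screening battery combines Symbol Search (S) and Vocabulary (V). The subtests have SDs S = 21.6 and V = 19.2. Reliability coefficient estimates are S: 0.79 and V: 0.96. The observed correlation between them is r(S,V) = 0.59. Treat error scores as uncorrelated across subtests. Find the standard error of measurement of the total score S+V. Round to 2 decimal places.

Var(total) = 835.2 + 489.37 = 1324.57.
True-score variance = 722.477 + 489.37 = 1211.85, so reliability = 0.9149.
Error variance = 1324.57 − 1211.85 = 112.723; SEM = √112.723 = 10.62.

10.62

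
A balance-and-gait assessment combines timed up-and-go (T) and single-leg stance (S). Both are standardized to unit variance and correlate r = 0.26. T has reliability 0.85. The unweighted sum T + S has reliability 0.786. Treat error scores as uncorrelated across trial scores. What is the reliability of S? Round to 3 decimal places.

0.611

Var(T+S) = 2 + 2·0.26 = 2.520.
True-score variance = ρ_T + ρ_S + 2·0.26, so 0.786 = (0.85 + ρ_S + 0.52) / 2.520.
ρ_S = 0.786·2.520 − 0.85 − 0.52 = 0.611.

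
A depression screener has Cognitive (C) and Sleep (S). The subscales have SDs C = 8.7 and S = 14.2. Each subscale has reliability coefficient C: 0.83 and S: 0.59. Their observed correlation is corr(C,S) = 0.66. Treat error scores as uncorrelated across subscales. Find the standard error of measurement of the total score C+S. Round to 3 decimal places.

9.774

Var(total) = 277.33 + 163.073 = 440.403.
True-score variance = 181.79 + 163.073 = 344.863, so reliability = 0.7831.
Error variance = 440.403 − 344.863 = 95.5397; SEM = √95.5397 = 9.774.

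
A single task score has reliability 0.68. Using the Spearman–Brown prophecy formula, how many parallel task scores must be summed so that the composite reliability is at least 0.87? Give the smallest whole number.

k ≥ ρ*(1−ρ₁)/(ρ₁(1−ρ*)) = 0.87·0.32 / (0.68·0.13) = 3.149.
Smallest integer k = 4.

4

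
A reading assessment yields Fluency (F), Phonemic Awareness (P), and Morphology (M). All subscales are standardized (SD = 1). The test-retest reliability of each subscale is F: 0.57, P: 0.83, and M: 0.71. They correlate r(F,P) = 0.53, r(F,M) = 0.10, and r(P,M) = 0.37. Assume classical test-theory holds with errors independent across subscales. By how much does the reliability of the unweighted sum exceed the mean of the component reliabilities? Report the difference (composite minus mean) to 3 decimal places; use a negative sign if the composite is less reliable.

0.119

Var(sum) = 3 + 2 = 5; true-score variance = 2.11 + 2 = 4.11; composite reliability = 0.8220.
Mean component reliability = 0.7033.
Difference = 0.8220 − 0.7033 = 0.119.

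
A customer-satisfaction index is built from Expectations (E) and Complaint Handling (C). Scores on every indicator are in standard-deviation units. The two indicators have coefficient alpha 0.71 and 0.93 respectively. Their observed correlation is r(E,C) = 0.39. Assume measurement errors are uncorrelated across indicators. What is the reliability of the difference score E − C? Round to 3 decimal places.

0.705

Var(E−C) = 1 + 1 − 2·0.39 = 2 − 0.78 = 1.22.
With uncorrelated errors the cross-covariances are all true-score covariance, so they carry over unchanged; only the diagonal terms shrink to ρᵢσᵢ².
True-score variance = [0.71 + 0.93] − 0.78 = 1.64 − 0.78 = 0.86.
Reliability = 0.86 / 1.22 = 0.705.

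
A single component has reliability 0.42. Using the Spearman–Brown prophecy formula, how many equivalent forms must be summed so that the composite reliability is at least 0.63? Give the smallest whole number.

k ≥ ρ*(1−ρ₁)/(ρ₁(1−ρ*)) = 0.63·0.58 / (0.42·0.37) = 2.351.
Smallest integer k = 3.

3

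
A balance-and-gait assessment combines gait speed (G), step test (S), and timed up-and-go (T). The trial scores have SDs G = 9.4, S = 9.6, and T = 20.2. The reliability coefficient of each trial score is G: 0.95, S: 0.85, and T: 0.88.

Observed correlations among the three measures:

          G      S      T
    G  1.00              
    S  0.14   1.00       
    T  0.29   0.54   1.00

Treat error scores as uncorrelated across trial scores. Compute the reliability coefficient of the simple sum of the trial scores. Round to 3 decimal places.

0.928

Var(G+S+T) = 9.4² + 9.6² + 20.2² + 2·[9.4·9.6·0.14 + 9.4·20.2·0.29 + 9.6·20.2·0.54] = 588.56 + 344.831 = 933.391.
Because errors are independent across components, Cov(Tᵢ,Tⱼ) = Cov(Xᵢ,Xⱼ); the off-diagonal part of the true-score variance is the same as above.
True-score variance = [9.4²·0.95 + 9.6²·0.85 + 20.2²·0.88] + 344.831 = 521.353 + 344.831 = 866.184.
Reliability = 866.184 / 933.391 = 0.928.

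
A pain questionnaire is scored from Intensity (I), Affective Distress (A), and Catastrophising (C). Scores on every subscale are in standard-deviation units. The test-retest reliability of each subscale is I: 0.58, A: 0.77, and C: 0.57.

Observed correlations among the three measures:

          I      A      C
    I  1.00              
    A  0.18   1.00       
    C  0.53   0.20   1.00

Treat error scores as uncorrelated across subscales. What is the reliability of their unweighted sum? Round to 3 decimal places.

0.776

Var(I+A+C) = 3 + 2·[0.18 + 0.53 + 0.20] = 3 + 1.82 = 4.82.
Because errors are independent across components, Cov(Tᵢ,Tⱼ) = Cov(Xᵢ,Xⱼ); the off-diagonal part of the true-score variance is the same as above.
True-score variance = [0.58 + 0.77 + 0.57] + 1.82 = 1.92 + 1.82 = 3.74.
Reliability = 3.74 / 4.82 = 0.776.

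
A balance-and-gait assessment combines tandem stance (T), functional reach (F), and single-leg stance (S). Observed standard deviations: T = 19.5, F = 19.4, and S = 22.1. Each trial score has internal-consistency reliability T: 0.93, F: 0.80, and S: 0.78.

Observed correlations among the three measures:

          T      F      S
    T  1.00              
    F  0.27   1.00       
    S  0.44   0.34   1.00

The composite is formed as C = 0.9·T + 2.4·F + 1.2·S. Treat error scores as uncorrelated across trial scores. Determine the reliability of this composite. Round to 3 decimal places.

0.875

Var(C) = 0.9²·19.5² + 2.4²·19.4² + 1.2²·22.1² + 2·[2.16·19.5·19.4·0.27 + 1.08·19.5·22.1·0.44 + 2.88·19.4·22.1·0.34] = 3179.15 + 1690.47 = 4869.61.
With uncorrelated errors the cross-covariances are all true-score covariance, so they carry over unchanged; only the diagonal terms shrink to ρᵢσᵢ².
True-score variance = [0.9²·19.5²·0.93 + 2.4²·19.4²·0.80 + 1.2²·22.1²·0.78] + 1690.47 = 2569.29 + 1690.47 = 4259.76.
Reliability = 4259.76 / 4869.61 = 0.875.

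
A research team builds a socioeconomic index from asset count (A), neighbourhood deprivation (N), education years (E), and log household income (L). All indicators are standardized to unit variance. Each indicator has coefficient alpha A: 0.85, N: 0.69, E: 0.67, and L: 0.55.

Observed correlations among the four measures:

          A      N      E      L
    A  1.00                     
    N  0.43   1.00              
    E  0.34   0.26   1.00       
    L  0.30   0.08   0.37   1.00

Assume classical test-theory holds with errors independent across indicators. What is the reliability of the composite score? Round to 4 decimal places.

0.8360

Var(A+N+E+L) = 4 + 2·[0.43 + 0.34 + 0.30 + 0.26 + 0.08 + 0.37] = 4 + 3.56 = 7.56.
Because errors are independent across components, Cov(Tᵢ,Tⱼ) = Cov(Xᵢ,Xⱼ); the off-diagonal part of the true-score variance is the same as above.
True-score variance = [0.85 + 0.69 + 0.67 + 0.55] + 3.56 = 2.76 + 3.56 = 6.32.
Reliability = 6.32 / 7.56 = 0.8360.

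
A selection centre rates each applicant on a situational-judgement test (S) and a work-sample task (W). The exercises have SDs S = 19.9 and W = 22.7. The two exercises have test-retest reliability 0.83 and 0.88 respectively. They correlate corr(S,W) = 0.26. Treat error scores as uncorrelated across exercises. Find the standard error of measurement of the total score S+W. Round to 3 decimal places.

Var(total) = 911.3 + 234.9 = 1146.2.
True-score variance = 782.143 + 234.9 = 1017.04, so reliability = 0.8873.
Error variance = 1146.2 − 1017.04 = 129.157; SEM = √129.157 = 11.365.

11.365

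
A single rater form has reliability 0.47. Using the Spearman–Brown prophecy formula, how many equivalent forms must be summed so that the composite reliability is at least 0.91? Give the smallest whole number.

k ≥ ρ*(1−ρ₁)/(ρ₁(1−ρ*)) = 0.91·0.53 / (0.47·0.09) = 11.402.
Smallest integer k = 12.

12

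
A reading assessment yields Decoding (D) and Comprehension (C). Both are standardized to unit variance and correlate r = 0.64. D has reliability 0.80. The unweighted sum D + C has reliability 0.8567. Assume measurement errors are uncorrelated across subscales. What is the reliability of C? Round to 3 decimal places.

Var(D+C) = 2 + 2·0.64 = 3.280.
True-score variance = ρ_D + ρ_C + 2·0.64, so 0.8567 = (0.80 + ρ_C + 1.28) / 3.280.
ρ_C = 0.8567·3.280 − 0.80 − 1.28 = 0.730.

0.730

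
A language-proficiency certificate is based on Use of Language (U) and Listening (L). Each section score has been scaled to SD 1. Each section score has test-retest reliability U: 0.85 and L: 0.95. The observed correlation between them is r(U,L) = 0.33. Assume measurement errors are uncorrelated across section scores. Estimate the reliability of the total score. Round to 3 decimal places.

Var(U+L) = 2 + 2·[0.33] = 2 + 0.66 = 2.66.
With uncorrelated errors the cross-covariances are all true-score covariance, so they carry over unchanged; only the diagonal terms shrink to ρᵢσᵢ².
True-score variance = [0.85 + 0.95] + 0.66 = 1.8 + 0.66 = 2.46.
Reliability = 2.46 / 2.66 = 0.925.

0.925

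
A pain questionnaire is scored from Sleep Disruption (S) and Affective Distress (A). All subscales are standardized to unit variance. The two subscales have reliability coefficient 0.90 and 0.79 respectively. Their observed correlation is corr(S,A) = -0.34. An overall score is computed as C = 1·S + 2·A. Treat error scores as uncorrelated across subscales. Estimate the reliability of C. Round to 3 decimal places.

Var(C) = 1 + 2² + 2·[2·(-0.34)] = 5 − 1.36 = 3.64.
With uncorrelated errors the cross-covariances are all true-score covariance, so they carry over unchanged; only the diagonal terms shrink to ρᵢσᵢ².
True-score variance = [0.90 + 2²·0.79] − 1.36 = 4.06 − 1.36 = 2.7.
Reliability = 2.7 / 3.64 = 0.742.

0.742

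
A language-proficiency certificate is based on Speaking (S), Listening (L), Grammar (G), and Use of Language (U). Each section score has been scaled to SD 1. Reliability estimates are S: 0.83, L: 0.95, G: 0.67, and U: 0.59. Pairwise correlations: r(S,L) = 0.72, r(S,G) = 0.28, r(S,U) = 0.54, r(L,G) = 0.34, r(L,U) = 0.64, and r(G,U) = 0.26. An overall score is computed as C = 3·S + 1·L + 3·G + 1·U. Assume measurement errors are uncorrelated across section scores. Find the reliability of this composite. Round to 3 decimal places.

Var(C) = 3² + 1 + 3² + 1 + 2·[3·0.72 + 9·0.28 + 3·0.54 + 3·0.34 + 0.64 + 3·0.26] = 20 + 17.48 = 37.48.
Because errors are independent across components, Cov(Tᵢ,Tⱼ) = Cov(Xᵢ,Xⱼ); the off-diagonal part of the true-score variance is the same as above.
True-score variance = [3²·0.83 + 0.95 + 3²·0.67 + 0.59] + 17.48 = 15.04 + 17.48 = 32.52.
Reliability = 32.52 / 37.48 = 0.868.

0.868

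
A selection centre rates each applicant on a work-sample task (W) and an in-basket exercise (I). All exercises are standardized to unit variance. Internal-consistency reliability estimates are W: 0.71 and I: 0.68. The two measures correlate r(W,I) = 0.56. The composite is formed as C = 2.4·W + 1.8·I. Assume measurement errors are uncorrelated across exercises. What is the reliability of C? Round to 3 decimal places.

Var(C) = 2.4² + 1.8² + 2·[4.32·0.56] = 9 + 4.8384 = 13.8384.
Under uncorrelated errors the observed covariances equal the true-score covariances, so only the own-variance terms attenuate.
True-score variance = [2.4²·0.71 + 1.8²·0.68] + 4.8384 = 6.2928 + 4.8384 = 11.1312.
Reliability = 11.1312 / 13.8384 = 0.804.

0.804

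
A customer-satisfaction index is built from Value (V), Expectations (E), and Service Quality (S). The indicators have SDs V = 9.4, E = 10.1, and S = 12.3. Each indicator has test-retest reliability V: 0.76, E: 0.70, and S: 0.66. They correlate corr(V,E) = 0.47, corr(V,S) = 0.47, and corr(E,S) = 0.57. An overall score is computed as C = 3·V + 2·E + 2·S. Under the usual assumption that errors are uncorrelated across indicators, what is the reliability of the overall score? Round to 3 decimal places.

0.854

Var(C) = 3²·9.4² + 2²·10.1² + 2²·12.3² + 2·[6·9.4·10.1·0.47 + 6·9.4·12.3·0.47 + 4·10.1·12.3·0.57] = 1808.44 + 1754.05 = 3562.49.
Under uncorrelated errors the observed covariances equal the true-score covariances, so only the own-variance terms attenuate.
True-score variance = [3²·9.4²·0.76 + 2²·10.1²·0.70 + 2²·12.3²·0.66] + 1754.05 = 1289.42 + 1754.05 = 3043.46.
Reliability = 3043.46 / 3562.49 = 0.854.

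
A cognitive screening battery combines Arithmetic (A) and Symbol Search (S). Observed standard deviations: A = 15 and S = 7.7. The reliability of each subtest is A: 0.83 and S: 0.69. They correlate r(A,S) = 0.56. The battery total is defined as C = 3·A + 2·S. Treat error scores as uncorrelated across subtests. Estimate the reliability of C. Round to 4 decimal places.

0.8625

Var(C) = 3²·15² + 2²·7.7² + 2·[6·15·7.7·0.56] = 2262.16 + 776.16 = 3038.32.
With uncorrelated errors the cross-covariances are all true-score covariance, so they carry over unchanged; only the diagonal terms shrink to ρᵢσᵢ².
True-score variance = [3²·15²·0.83 + 2²·7.7²·0.69] + 776.16 = 1844.39 + 776.16 = 2620.55.
Reliability = 2620.55 / 3038.32 = 0.8625.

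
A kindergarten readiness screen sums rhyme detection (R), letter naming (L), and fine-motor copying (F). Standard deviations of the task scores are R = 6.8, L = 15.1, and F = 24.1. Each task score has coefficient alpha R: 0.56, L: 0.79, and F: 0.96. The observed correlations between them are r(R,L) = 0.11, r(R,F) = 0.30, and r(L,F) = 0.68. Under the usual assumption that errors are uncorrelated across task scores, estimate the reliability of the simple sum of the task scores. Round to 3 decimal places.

0.938

Var(R+L+F) = 6.8² + 15.1² + 24.1² + 2·[6.8·15.1·0.11 + 6.8·24.1·0.30 + 15.1·24.1·0.68] = 855.06 + 615.835 = 1470.9.
With uncorrelated errors the cross-covariances are all true-score covariance, so they carry over unchanged; only the diagonal terms shrink to ρᵢσᵢ².
True-score variance = [6.8²·0.56 + 15.1²·0.79 + 24.1²·0.96] + 615.835 = 763.6 + 615.835 = 1379.44.
Reliability = 1379.44 / 1470.9 = 0.938.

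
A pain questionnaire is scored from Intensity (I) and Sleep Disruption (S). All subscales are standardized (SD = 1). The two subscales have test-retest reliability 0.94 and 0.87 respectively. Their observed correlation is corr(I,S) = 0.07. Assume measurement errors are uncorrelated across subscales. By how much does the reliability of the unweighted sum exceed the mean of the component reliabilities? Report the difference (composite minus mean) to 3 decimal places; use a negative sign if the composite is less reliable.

Var(sum) = 2 + 0.14 = 2.14; true-score variance = 1.81 + 0.14 = 1.95; composite reliability = 0.9112.
Mean component reliability = 0.9050.
Difference = 0.9112 − 0.9050 = 0.006.

0.006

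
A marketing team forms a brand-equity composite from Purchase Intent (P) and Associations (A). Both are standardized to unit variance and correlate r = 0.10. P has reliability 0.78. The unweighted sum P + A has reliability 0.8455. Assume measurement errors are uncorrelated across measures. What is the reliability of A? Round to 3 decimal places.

Var(P+A) = 2 + 2·0.10 = 2.200.
True-score variance = ρ_P + ρ_A + 2·0.10, so 0.8455 = (0.78 + ρ_A + 0.20) / 2.200.
ρ_A = 0.8455·2.200 − 0.78 − 0.20 = 0.880.

0.880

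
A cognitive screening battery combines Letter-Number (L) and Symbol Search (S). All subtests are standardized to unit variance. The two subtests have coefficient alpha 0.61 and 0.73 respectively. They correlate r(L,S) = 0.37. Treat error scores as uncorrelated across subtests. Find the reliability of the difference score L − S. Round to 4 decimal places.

0.4762

Var(L−S) = 1 + 1 − 2·0.37 = 2 − 0.74 = 1.26.
With uncorrelated errors the cross-covariances are all true-score covariance, so they carry over unchanged; only the diagonal terms shrink to ρᵢσᵢ².
True-score variance = [0.61 + 0.73] − 0.74 = 1.34 − 0.74 = 0.6.
Reliability = 0.6 / 1.26 = 0.4762.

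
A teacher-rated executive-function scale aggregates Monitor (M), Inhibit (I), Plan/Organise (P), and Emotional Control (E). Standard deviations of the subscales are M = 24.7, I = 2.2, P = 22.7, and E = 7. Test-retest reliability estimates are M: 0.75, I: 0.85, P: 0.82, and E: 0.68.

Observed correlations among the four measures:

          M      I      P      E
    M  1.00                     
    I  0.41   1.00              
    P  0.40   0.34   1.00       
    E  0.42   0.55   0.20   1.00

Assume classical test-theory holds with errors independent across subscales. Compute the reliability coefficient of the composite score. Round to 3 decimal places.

Var(M+I+P+E) = 24.7² + 2.2² + 22.7² + 7² + 2·[24.7·2.2·0.41 + 24.7·22.7·0.40 + 24.7·7·0.42 + 2.2·22.7·0.34 + 2.2·7·0.55 + 22.7·7·0.20] = 1179.22 + 752.806 = 1932.03.
Under uncorrelated errors the observed covariances equal the true-score covariances, so only the own-variance terms attenuate.
True-score variance = [24.7²·0.75 + 2.2²·0.85 + 22.7²·0.82 + 7²·0.68] + 752.806 = 917.539 + 752.806 = 1670.35.
Reliability = 1670.35 / 1932.03 = 0.865.

0.865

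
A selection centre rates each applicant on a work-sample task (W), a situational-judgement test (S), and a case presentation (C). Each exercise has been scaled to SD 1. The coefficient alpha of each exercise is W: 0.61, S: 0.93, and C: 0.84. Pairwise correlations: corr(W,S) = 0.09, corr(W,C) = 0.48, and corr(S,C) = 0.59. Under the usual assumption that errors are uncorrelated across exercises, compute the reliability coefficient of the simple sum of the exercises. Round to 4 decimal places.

0.8835

Var(W+S+C) = 3 + 2·[0.09 + 0.48 + 0.59] = 3 + 2.32 = 5.32.
Because errors are independent across components, Cov(Tᵢ,Tⱼ) = Cov(Xᵢ,Xⱼ); the off-diagonal part of the true-score variance is the same as above.
True-score variance = [0.61 + 0.93 + 0.84] + 2.32 = 2.38 + 2.32 = 4.7.
Reliability = 4.7 / 5.32 = 0.8835.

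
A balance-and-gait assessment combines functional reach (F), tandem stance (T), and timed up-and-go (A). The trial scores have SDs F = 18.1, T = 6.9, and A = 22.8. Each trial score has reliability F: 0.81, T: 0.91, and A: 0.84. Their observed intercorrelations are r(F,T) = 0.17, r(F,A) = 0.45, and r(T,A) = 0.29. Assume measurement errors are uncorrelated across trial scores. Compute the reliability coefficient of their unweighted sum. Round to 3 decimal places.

Var(F+T+A) = 18.1² + 6.9² + 22.8² + 2·[18.1·6.9·0.17 + 18.1·22.8·0.45 + 6.9·22.8·0.29] = 895.06 + 505.12 = 1400.18.
Because errors are independent across components, Cov(Tᵢ,Tⱼ) = Cov(Xᵢ,Xⱼ); the off-diagonal part of the true-score variance is the same as above.
True-score variance = [18.1²·0.81 + 6.9²·0.91 + 22.8²·0.84] + 505.12 = 745.355 + 505.12 = 1250.48.
Reliability = 1250.48 / 1400.18 = 0.893.

0.893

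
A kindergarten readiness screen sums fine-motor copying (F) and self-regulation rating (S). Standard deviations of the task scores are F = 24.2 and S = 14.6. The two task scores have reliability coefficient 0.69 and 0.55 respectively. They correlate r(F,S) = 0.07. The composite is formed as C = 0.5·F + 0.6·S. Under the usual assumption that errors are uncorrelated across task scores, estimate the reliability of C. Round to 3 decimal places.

0.664

Var(C) = 0.5²·24.2² + 0.6²·14.6² + 2·[0.3·24.2·14.6·0.07] = 223.148 + 14.8394 = 237.987.
Under uncorrelated errors the observed covariances equal the true-score covariances, so only the own-variance terms attenuate.
True-score variance = [0.5²·24.2²·0.69 + 0.6²·14.6²·0.55] + 14.8394 = 143.229 + 14.8394 = 158.068.
Reliability = 158.068 / 237.987 = 0.664.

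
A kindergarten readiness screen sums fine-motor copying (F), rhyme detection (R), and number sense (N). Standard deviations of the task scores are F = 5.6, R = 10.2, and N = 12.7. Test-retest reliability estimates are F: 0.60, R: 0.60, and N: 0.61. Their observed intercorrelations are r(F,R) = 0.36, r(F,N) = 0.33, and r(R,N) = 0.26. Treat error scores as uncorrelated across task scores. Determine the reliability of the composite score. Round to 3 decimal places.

Var(F+R+N) = 5.6² + 10.2² + 12.7² + 2·[5.6·10.2·0.36 + 5.6·12.7·0.33 + 10.2·12.7·0.26] = 296.69 + 155.426 = 452.116.
With uncorrelated errors the cross-covariances are all true-score covariance, so they carry over unchanged; only the diagonal terms shrink to ρᵢσᵢ².
True-score variance = [5.6²·0.60 + 10.2²·0.60 + 12.7²·0.61] + 155.426 = 179.627 + 155.426 = 335.053.
Reliability = 335.053 / 452.116 = 0.741.

0.741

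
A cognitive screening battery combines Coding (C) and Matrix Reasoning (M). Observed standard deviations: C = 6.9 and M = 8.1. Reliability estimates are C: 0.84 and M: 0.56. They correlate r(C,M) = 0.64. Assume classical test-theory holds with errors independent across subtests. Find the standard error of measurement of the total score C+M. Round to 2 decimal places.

Var(total) = 113.22 + 71.5392 = 184.759.
True-score variance = 76.734 + 71.5392 = 148.273, so reliability = 0.8025.
Error variance = 184.759 − 148.273 = 36.486; SEM = √36.486 = 6.04.

6.04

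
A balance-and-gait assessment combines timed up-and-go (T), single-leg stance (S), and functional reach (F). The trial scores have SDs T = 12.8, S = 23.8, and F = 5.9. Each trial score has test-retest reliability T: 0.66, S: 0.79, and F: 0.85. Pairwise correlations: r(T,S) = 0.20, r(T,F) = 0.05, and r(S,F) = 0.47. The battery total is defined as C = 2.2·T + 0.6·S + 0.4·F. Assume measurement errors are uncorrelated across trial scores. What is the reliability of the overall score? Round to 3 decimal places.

Var(C) = 2.2²·12.8² + 0.6²·23.8² + 0.4²·5.9² + 2·[1.32·12.8·23.8·0.20 + 0.88·12.8·5.9·0.05 + 0.24·23.8·5.9·0.47] = 1002.47 + 199.174 = 1201.65.
Under uncorrelated errors the observed covariances equal the true-score covariances, so only the own-variance terms attenuate.
True-score variance = [2.2²·12.8²·0.66 + 0.6²·23.8²·0.79 + 0.4²·5.9²·0.85] + 199.174 = 689.2 + 199.174 = 888.375.
Reliability = 888.375 / 1201.65 = 0.739.

0.739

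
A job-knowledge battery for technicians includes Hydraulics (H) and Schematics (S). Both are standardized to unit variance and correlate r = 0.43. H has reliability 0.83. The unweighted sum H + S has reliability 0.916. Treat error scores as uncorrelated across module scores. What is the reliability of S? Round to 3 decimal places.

0.930

Var(H+S) = 2 + 2·0.43 = 2.860.
True-score variance = ρ_H + ρ_S + 2·0.43, so 0.916 = (0.83 + ρ_S + 0.86) / 2.860.
ρ_S = 0.916·2.860 − 0.83 − 0.86 = 0.930.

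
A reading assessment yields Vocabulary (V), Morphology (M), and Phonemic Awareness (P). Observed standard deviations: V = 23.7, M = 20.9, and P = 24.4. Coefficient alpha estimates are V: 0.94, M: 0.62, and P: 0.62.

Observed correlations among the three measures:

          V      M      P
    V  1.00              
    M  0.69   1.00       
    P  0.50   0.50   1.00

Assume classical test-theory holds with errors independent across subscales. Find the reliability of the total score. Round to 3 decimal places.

Var(V+M+P) = 23.7² + 20.9² + 24.4² + 2·[23.7·20.9·0.69 + 23.7·24.4·0.50 + 20.9·24.4·0.50] = 1593.86 + 1771.8 = 3365.66.
With uncorrelated errors the cross-covariances are all true-score covariance, so they carry over unchanged; only the diagonal terms shrink to ρᵢσᵢ².
True-score variance = [23.7²·0.94 + 20.9²·0.62 + 24.4²·0.62] + 1771.8 = 1167.93 + 1771.8 = 2939.73.
Reliability = 2939.73 / 3365.66 = 0.873.

0.873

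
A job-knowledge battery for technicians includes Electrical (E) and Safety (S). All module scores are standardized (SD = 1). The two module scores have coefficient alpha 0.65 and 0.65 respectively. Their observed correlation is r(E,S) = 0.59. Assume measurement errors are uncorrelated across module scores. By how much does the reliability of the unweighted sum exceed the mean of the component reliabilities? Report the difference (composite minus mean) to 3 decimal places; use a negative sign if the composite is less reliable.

0.130

Var(sum) = 2 + 1.18 = 3.18; true-score variance = 1.3 + 1.18 = 2.48; composite reliability = 0.7799.
Mean component reliability = 0.6500.
Difference = 0.7799 − 0.6500 = 0.130.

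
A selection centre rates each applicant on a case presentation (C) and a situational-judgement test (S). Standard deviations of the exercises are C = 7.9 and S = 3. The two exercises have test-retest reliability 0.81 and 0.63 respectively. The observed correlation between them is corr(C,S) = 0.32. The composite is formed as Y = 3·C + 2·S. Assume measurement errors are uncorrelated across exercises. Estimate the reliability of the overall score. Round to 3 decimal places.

0.826

Var(Y) = 3²·7.9² + 2²·3² + 2·[6·7.9·3·0.32] = 597.69 + 91.008 = 688.698.
With uncorrelated errors the cross-covariances are all true-score covariance, so they carry over unchanged; only the diagonal terms shrink to ρᵢσᵢ².
True-score variance = [3²·7.9²·0.81 + 2²·3²·0.63] + 91.008 = 477.649 + 91.008 = 568.657.
Reliability = 568.657 / 688.698 = 0.826.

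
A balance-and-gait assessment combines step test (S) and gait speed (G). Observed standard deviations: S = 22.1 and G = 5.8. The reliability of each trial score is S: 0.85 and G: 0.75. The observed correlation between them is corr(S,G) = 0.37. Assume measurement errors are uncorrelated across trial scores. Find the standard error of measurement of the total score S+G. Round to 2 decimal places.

Var(total) = 522.05 + 94.8532 = 616.903.
True-score variance = 440.379 + 94.8532 = 535.232, so reliability = 0.8676.
Error variance = 616.903 − 535.232 = 81.6715; SEM = √81.6715 = 9.04.

9.04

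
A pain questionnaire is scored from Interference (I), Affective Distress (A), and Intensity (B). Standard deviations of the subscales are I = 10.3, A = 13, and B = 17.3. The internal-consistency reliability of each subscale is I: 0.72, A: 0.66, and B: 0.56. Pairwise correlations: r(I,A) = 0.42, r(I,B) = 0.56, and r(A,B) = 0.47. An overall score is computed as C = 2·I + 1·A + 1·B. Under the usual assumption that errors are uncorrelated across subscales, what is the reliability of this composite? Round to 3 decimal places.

Var(C) = 2²·10.3² + 13² + 17.3² + 2·[2·10.3·13·0.42 + 2·10.3·17.3·0.56 + 13·17.3·0.47] = 892.65 + 835.504 = 1728.15.
Because errors are independent across components, Cov(Tᵢ,Tⱼ) = Cov(Xᵢ,Xⱼ); the off-diagonal part of the true-score variance is the same as above.
True-score variance = [2²·10.3²·0.72 + 13²·0.66 + 17.3²·0.56] + 835.504 = 584.682 + 835.504 = 1420.19.
Reliability = 1420.19 / 1728.15 = 0.822.

0.822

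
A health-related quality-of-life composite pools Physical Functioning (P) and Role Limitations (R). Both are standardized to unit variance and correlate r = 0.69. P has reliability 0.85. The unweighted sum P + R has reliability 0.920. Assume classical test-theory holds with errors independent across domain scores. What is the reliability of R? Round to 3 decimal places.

Var(P+R) = 2 + 2·0.69 = 3.380.
True-score variance = ρ_P + ρ_R + 2·0.69, so 0.920 = (0.85 + ρ_R + 1.38) / 3.380.
ρ_R = 0.920·3.380 − 0.85 − 1.38 = 0.880.

0.880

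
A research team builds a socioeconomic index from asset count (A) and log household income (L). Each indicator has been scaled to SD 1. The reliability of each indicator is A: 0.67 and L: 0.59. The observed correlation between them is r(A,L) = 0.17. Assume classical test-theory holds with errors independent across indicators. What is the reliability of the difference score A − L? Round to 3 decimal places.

Var(A−L) = 1 + 1 − 2·0.17 = 2 − 0.34 = 1.66.
Under uncorrelated errors the observed covariances equal the true-score covariances, so only the own-variance terms attenuate.
True-score variance = [0.67 + 0.59] − 0.34 = 1.26 − 0.34 = 0.92.
Reliability = 0.92 / 1.66 = 0.554.

0.554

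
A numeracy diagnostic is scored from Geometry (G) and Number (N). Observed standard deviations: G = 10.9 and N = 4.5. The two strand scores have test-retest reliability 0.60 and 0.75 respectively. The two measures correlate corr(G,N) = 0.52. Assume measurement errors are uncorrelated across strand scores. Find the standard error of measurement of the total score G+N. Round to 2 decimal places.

Var(total) = 139.06 + 51.012 = 190.072.
True-score variance = 86.4735 + 51.012 = 137.486, so reliability = 0.7233.
Error variance = 190.072 − 137.486 = 52.5865; SEM = √52.5865 = 7.25.

7.25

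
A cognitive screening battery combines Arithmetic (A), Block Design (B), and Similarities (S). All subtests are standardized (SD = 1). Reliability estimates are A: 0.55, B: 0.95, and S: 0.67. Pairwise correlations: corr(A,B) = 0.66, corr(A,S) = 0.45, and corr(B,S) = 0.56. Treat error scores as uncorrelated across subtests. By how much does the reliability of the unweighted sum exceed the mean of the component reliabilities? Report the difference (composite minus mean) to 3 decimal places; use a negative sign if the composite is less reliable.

0.146

Var(sum) = 3 + 3.34 = 6.34; true-score variance = 2.17 + 3.34 = 5.51; composite reliability = 0.8691.
Mean component reliability = 0.7233.
Difference = 0.8691 − 0.7233 = 0.146.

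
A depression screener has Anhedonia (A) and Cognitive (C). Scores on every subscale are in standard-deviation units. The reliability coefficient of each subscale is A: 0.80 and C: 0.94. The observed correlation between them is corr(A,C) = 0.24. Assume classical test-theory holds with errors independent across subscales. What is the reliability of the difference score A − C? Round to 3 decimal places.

0.829

Var(A−C) = 1 + 1 − 2·0.24 = 2 − 0.48 = 1.52.
Under uncorrelated errors the observed covariances equal the true-score covariances, so only the own-variance terms attenuate.
True-score variance = [0.80 + 0.94] − 0.48 = 1.74 − 0.48 = 1.26.
Reliability = 1.26 / 1.52 = 0.829.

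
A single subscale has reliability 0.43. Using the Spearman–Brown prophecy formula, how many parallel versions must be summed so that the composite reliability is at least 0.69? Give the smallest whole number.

3

k ≥ ρ*(1−ρ₁)/(ρ₁(1−ρ*)) = 0.69·0.57 / (0.43·0.31) = 2.950.
Smallest integer k = 3.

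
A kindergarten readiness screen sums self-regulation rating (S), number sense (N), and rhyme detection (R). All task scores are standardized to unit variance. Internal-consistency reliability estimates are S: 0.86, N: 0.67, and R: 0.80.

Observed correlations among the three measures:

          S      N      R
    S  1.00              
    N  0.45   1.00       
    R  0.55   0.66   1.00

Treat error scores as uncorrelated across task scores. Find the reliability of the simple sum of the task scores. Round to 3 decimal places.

0.894

Var(S+N+R) = 3 + 2·[0.45 + 0.55 + 0.66] = 3 + 3.32 = 6.32.
Under uncorrelated errors the observed covariances equal the true-score covariances, so only the own-variance terms attenuate.
True-score variance = [0.86 + 0.67 + 0.80] + 3.32 = 2.33 + 3.32 = 5.65.
Reliability = 5.65 / 6.32 = 0.894.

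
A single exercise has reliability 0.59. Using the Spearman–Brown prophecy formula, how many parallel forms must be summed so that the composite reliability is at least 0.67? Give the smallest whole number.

2

k ≥ ρ*(1−ρ₁)/(ρ₁(1−ρ*)) = 0.67·0.41 / (0.59·0.33) = 1.411.
Smallest integer k = 2.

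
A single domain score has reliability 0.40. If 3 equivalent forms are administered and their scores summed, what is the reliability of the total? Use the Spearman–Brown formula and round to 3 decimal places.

ρ_k = kρ / (1 + (k−1)ρ) = 3·0.40 / (1 + 2·0.40) = 1.200 / 1.800 = 0.667.

0.667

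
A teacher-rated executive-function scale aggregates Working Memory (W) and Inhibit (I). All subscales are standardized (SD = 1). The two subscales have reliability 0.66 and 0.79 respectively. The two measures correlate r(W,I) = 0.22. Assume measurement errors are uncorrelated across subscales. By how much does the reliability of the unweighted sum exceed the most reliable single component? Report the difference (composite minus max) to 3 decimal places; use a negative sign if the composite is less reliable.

Var(sum) = 2 + 0.44 = 2.44; true-score variance = 1.45 + 0.44 = 1.89; composite reliability = 0.7746.
Max component reliability = 0.7900.
Difference = 0.7746 − 0.7900 = -0.015.

-0.015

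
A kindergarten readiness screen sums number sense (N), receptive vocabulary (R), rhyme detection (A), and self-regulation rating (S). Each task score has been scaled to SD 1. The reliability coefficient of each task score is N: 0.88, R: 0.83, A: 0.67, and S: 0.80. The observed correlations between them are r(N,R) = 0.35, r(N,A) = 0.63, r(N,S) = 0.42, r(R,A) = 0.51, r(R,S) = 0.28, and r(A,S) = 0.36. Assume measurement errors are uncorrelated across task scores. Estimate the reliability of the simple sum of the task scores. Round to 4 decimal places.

Var(N+R+A+S) = 4 + 2·[0.35 + 0.63 + 0.42 + 0.51 + 0.28 + 0.36] = 4 + 5.1 = 9.1.
Because errors are independent across components, Cov(Tᵢ,Tⱼ) = Cov(Xᵢ,Xⱼ); the off-diagonal part of the true-score variance is the same as above.
True-score variance = [0.88 + 0.83 + 0.67 + 0.80] + 5.1 = 3.18 + 5.1 = 8.28.
Reliability = 8.28 / 9.1 = 0.9099.

0.9099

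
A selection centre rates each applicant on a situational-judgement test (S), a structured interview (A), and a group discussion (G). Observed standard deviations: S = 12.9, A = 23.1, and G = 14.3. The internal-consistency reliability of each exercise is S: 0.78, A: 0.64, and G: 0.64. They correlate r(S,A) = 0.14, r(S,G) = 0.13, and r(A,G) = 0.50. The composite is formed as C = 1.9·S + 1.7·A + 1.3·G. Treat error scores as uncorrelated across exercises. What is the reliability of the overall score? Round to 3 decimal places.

Var(C) = 1.9²·12.9² + 1.7²·23.1² + 1.3²·14.3² + 2·[3.23·12.9·23.1·0.14 + 2.47·12.9·14.3·0.13 + 2.21·23.1·14.3·0.50] = 2488.46 + 1118 = 3606.46.
Under uncorrelated errors the observed covariances equal the true-score covariances, so only the own-variance terms attenuate.
True-score variance = [1.9²·12.9²·0.78 + 1.7²·23.1²·0.64 + 1.3²·14.3²·0.64] + 1118 = 1676.72 + 1118 = 2794.72.
Reliability = 2794.72 / 3606.46 = 0.775.

0.775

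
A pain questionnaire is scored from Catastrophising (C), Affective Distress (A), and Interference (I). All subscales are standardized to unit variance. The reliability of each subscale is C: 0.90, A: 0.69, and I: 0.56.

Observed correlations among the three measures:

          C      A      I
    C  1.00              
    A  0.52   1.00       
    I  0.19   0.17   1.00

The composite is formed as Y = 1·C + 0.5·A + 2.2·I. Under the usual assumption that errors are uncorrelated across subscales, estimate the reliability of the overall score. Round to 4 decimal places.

0.7050

Var(Y) = 1 + 0.5² + 2.2² + 2·[0.5·0.52 + 2.2·0.19 + 1.1·0.17] = 6.09 + 1.73 = 7.82.
With uncorrelated errors the cross-covariances are all true-score covariance, so they carry over unchanged; only the diagonal terms shrink to ρᵢσᵢ².
True-score variance = [0.90 + 0.5²·0.69 + 2.2²·0.56] + 1.73 = 3.7829 + 1.73 = 5.5129.
Reliability = 5.5129 / 7.82 = 0.7050.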